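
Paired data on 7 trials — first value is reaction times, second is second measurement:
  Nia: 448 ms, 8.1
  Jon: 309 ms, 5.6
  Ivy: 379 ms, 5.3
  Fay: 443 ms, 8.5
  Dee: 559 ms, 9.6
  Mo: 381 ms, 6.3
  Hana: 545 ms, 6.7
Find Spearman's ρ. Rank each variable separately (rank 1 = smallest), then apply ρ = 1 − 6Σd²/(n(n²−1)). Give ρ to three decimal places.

0.821

Ranks of variable 1: 5, 1, 2, 4, 7, 3, 6
Ranks of variable 2: 5, 2, 1, 6, 7, 3, 4
d = r₁ − r₂: 0, -1, 1, -2, 0, 0, 2
d²: 0, 1, 1, 4, 0, 0, 4; Σd² = 10
ρ = 1 − 6·10/(7·48) = 1 − 60/336 = 0.821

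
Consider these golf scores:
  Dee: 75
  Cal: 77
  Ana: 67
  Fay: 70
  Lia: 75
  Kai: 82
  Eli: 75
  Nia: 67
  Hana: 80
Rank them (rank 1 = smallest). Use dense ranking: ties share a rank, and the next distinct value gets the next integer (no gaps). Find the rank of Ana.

1

Sorted (ascending): 67, 67, 70, 75, 75, 75, 77, 80, 82
The 2 values of 67 share dense rank 1.
The 3 values of 75 share dense rank 3.
Remaining distinct values take the next consecutive integers.
Ana has value 67 → rank 1.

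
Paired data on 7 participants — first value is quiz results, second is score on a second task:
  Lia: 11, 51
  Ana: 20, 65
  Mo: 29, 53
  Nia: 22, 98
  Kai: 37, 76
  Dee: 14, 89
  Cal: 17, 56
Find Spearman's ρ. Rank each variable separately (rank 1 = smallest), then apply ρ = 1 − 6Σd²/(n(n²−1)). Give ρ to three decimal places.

Ranks of variable 1: 1, 4, 6, 5, 7, 2, 3
Ranks of variable 2: 1, 4, 2, 7, 5, 6, 3
d = r₁ − r₂: 0, 0, 4, -2, 2, -4, 0
d²: 0, 0, 16, 4, 4, 16, 0; Σd² = 40
ρ = 1 − 6·40/(7·48) = 1 − 240/336 = 0.286

0.286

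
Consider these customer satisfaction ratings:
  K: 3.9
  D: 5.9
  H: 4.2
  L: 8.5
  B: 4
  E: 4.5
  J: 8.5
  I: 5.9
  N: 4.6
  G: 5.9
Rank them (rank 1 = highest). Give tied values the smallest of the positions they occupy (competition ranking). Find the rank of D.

Sorted (descending): 8.5, 8.5, 5.9, 5.9, 5.9, 4.6, 4.5, 4.2, 4, 3.9
The 2 values of 8.5 occupy positions 1–2 → each gets rank 1.
The 3 values of 5.9 occupy positions 3–5 → each gets rank 3.
D has value 5.9 → rank 3.

3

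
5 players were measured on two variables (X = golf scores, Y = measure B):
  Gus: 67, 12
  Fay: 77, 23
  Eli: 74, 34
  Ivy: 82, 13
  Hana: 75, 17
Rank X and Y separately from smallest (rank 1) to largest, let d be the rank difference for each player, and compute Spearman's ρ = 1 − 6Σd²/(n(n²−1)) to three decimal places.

0.100

Ranks of variable 1: 1, 4, 2, 5, 3
Ranks of variable 2: 1, 4, 5, 2, 3
d = r₁ − r₂: 0, 0, -3, 3, 0
d²: 0, 0, 9, 9, 0; Σd² = 18
ρ = 1 − 6·18/(5·24) = 1 − 108/120 = 0.100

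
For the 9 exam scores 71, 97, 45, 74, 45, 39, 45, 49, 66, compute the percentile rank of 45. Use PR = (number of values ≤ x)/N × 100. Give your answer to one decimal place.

N = 9.
Strictly below 45: 1. Equal to 45: 3.
PR = 4/9 × 100 = 44.4

44.4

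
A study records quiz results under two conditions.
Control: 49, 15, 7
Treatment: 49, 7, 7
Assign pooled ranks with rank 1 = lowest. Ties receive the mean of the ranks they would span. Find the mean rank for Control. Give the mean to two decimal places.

Sorted (ascending): 7, 7, 7, 15, 49, 49
The 3 values of 7 occupy positions 1–3 → average rank 2.
The 2 values of 49 occupy positions 5–6 → average rank (5+6)/2 = 5.5.
Control values → pooled ranks: 49→5.5, 15→4, 7→2
Mean rank = (5.5 + 4 + 2) / 3 = 3.83

3.83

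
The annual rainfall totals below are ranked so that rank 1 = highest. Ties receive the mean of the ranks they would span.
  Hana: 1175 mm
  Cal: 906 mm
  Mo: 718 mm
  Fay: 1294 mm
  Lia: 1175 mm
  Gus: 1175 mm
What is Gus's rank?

3

Sorted (descending): 1294, 1175, 1175, 1175, 906, 718
The 3 values of 1175 occupy positions 2–4 → average rank 3.
Gus has value 1175 mm → rank 3.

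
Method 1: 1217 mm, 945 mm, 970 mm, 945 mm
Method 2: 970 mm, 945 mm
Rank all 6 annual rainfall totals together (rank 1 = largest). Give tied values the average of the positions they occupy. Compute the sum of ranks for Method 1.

13.5

Sorted (descending): 1217, 970, 970, 945, 945, 945
The 2 values of 970 occupy positions 2–3 → average rank (2+3)/2 = 2.5.
The 3 values of 945 occupy positions 4–6 → average rank 5.
Method 1 values → pooled ranks: 1217→1, 945→5, 970→2.5, 945→5
Rank sum = 1 + 5 + 2.5 + 5 = 13.5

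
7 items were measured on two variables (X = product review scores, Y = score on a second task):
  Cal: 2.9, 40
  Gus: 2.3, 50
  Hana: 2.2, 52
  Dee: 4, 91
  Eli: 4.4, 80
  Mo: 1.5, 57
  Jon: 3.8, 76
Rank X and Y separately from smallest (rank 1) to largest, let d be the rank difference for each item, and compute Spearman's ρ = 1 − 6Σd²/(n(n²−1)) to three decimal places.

Ranks of variable 1: 4, 3, 2, 6, 7, 1, 5
Ranks of variable 2: 1, 2, 3, 7, 6, 4, 5
d = r₁ − r₂: 3, 1, -1, -1, 1, -3, 0
d²: 9, 1, 1, 1, 1, 9, 0; Σd² = 22
ρ = 1 − 6·22/(7·48) = 1 − 132/336 = 0.607

0.607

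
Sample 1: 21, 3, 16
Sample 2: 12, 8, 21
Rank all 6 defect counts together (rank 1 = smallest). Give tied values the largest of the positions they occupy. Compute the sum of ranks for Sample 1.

11

Sorted (ascending): 3, 8, 12, 16, 21, 21
The 2 values of 21 occupy positions 5–6 → each gets rank 6.
Sample 1 values → pooled ranks: 21→6, 3→1, 16→4
Rank sum = 6 + 1 + 4 = 11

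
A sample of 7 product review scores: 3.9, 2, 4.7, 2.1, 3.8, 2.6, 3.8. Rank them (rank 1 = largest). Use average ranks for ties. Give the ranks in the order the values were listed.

Sorted (descending): 4.7, 3.9, 3.8, 3.8, 2.6, 2.1, 2
The 2 values of 3.8 occupy positions 3–4 → average rank (3+4)/2 = 3.5.

2, 7, 1, 6, 3.5, 5, 3.5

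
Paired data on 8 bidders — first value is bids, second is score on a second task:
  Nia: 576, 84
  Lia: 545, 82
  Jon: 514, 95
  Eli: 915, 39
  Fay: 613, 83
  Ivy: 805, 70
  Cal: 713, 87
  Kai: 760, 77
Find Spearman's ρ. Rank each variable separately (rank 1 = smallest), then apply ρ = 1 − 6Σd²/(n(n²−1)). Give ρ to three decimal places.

-0.786

Ranks of variable 1: 3, 2, 1, 8, 4, 7, 5, 6
Ranks of variable 2: 6, 4, 8, 1, 5, 2, 7, 3
d = r₁ − r₂: -3, -2, -7, 7, -1, 5, -2, 3
d²: 9, 4, 49, 49, 1, 25, 4, 9; Σd² = 150
ρ = 1 − 6·150/(8·63) = 1 − 900/504 = -0.786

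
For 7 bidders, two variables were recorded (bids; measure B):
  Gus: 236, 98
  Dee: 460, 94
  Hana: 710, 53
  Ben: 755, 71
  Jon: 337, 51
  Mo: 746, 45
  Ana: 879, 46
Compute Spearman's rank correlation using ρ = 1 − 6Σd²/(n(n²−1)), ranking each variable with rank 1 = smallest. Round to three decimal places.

-0.571

Ranks of variable 1: 1, 3, 4, 6, 2, 5, 7
Ranks of variable 2: 7, 6, 4, 5, 3, 1, 2
d = r₁ − r₂: -6, -3, 0, 1, -1, 4, 5
d²: 36, 9, 0, 1, 1, 16, 25; Σd² = 88
ρ = 1 − 6·88/(7·48) = 1 − 528/336 = -0.571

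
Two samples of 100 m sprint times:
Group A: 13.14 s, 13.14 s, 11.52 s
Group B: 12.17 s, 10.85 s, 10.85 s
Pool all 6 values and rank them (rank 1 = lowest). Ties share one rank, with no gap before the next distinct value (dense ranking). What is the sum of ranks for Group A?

Sorted (ascending): 10.85, 10.85, 11.52, 12.17, 13.14, 13.14
The 2 values of 10.85 share dense rank 1.
The 2 values of 13.14 share dense rank 4.
Remaining distinct values take the next consecutive integers.
Group A values → pooled ranks: 13.14→4, 13.14→4, 11.52→2
Rank sum = 4 + 4 + 2 = 10

10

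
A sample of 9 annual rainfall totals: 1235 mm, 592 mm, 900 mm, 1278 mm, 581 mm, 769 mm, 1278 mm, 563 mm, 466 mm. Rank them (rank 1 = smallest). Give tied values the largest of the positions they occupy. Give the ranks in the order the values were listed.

Sorted (ascending): 466, 563, 581, 592, 769, 900, 1235, 1278, 1278
The 2 values of 1278 occupy positions 8–9 → each gets rank 9.

7, 4, 6, 9, 3, 5, 9, 2, 1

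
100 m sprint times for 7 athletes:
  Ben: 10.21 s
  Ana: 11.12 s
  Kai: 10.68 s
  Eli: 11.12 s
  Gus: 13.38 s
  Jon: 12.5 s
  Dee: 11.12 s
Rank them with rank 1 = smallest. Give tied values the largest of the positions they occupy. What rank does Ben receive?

1

Sorted (ascending): 10.21, 10.68, 11.12, 11.12, 11.12, 12.5, 13.38
The 3 values of 11.12 occupy positions 3–5 → each gets rank 5.
Ben has value 10.21 s → rank 1.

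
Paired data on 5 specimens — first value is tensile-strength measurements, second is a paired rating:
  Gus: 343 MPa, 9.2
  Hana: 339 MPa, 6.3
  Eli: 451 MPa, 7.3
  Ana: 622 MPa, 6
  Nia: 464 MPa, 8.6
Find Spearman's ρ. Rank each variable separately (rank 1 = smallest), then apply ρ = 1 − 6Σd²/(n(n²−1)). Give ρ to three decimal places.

-0.300

Ranks of variable 1: 2, 1, 3, 5, 4
Ranks of variable 2: 5, 2, 3, 1, 4
d = r₁ − r₂: -3, -1, 0, 4, 0
d²: 9, 1, 0, 16, 0; Σd² = 26
ρ = 1 − 6·26/(5·24) = 1 − 156/120 = -0.300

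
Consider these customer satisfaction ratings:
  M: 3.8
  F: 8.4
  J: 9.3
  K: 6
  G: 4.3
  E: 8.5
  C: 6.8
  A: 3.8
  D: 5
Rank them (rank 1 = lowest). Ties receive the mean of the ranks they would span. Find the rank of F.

7

Sorted (ascending): 3.8, 3.8, 4.3, 5, 6, 6.8, 8.4, 8.5, 9.3
The 2 values of 3.8 occupy positions 1–2 → average rank (1+2)/2 = 1.5.
F has value 8.4 → rank 7.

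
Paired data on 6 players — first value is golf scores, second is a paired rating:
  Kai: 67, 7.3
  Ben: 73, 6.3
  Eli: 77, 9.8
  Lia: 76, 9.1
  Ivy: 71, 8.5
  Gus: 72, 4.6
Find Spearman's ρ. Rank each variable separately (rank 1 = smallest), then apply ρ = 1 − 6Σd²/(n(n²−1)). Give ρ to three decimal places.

Ranks of variable 1: 1, 4, 6, 5, 2, 3
Ranks of variable 2: 3, 2, 6, 5, 4, 1
d = r₁ − r₂: -2, 2, 0, 0, -2, 2
d²: 4, 4, 0, 0, 4, 4; Σd² = 16
ρ = 1 − 6·16/(6·35) = 1 − 96/210 = 0.543

0.543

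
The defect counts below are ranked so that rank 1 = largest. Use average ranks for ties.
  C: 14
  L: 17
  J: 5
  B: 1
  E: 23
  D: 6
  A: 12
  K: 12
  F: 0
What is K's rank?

Sorted (descending): 23, 17, 14, 12, 12, 6, 5, 1, 0
The 2 values of 12 occupy positions 4–5 → average rank (4+5)/2 = 4.5.
K has value 12 → rank 4.5.

4.5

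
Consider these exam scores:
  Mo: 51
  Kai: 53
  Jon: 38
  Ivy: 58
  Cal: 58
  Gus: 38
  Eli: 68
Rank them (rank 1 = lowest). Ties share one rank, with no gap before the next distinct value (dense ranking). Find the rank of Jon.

Sorted (ascending): 38, 38, 51, 53, 58, 58, 68
The 2 values of 38 share dense rank 1.
The 2 values of 58 share dense rank 4.
Remaining distinct values take the next consecutive integers.
Jon has value 38 → rank 1.

1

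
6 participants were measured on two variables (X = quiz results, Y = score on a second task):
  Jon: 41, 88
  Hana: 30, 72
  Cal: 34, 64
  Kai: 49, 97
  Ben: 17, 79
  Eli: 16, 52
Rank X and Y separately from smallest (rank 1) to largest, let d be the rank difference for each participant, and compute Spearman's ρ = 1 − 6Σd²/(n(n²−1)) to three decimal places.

0.771

Ranks of variable 1: 5, 3, 4, 6, 2, 1
Ranks of variable 2: 5, 3, 2, 6, 4, 1
d = r₁ − r₂: 0, 0, 2, 0, -2, 0
d²: 0, 0, 4, 0, 4, 0; Σd² = 8
ρ = 1 − 6·8/(6·35) = 1 − 48/210 = 0.771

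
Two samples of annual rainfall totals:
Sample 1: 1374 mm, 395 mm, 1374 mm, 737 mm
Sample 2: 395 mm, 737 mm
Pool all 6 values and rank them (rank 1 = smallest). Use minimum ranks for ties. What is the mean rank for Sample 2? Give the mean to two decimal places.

2.00

Sorted (ascending): 395, 395, 737, 737, 1374, 1374
The 2 values of 395 occupy positions 1–2 → each gets rank 1.
The 2 values of 737 occupy positions 3–4 → each gets rank 3.
The 2 values of 1374 occupy positions 5–6 → each gets rank 5.
Sample 2 values → pooled ranks: 395→1, 737→3
Mean rank = (1 + 3) / 2 = 2.00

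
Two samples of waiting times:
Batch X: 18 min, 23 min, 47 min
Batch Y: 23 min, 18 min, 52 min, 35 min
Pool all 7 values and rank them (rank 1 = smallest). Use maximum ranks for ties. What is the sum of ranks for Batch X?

12

Sorted (ascending): 18, 18, 23, 23, 35, 47, 52
The 2 values of 18 occupy positions 1–2 → each gets rank 2.
The 2 values of 23 occupy positions 3–4 → each gets rank 4.
Batch X values → pooled ranks: 18→2, 23→4, 47→6
Rank sum = 2 + 4 + 6 = 12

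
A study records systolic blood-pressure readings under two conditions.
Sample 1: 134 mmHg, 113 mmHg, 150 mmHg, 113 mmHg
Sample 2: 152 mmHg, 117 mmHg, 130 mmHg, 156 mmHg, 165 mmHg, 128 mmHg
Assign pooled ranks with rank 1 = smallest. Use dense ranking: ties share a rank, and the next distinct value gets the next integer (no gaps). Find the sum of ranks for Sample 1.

13

Sorted (ascending): 113, 113, 117, 128, 130, 134, 150, 152, 156, 165
The 2 values of 113 share dense rank 1.
Remaining distinct values take the next consecutive integers.
Sample 1 values → pooled ranks: 134→5, 113→1, 150→6, 113→1
Rank sum = 5 + 1 + 6 + 1 = 13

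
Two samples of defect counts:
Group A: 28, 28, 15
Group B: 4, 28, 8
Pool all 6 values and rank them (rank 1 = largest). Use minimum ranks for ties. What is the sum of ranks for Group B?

Sorted (descending): 28, 28, 28, 15, 8, 4
The 3 values of 28 occupy positions 1–3 → each gets rank 1.
Group B values → pooled ranks: 4→6, 28→1, 8→5
Rank sum = 6 + 1 + 5 = 12

12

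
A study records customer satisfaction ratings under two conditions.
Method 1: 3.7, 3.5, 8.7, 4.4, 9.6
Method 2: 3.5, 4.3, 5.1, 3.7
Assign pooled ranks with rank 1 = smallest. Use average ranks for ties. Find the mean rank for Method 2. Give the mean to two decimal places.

4.25

Sorted (ascending): 3.5, 3.5, 3.7, 3.7, 4.3, 4.4, 5.1, 8.7, 9.6
The 2 values of 3.5 occupy positions 1–2 → average rank (1+2)/2 = 1.5.
The 2 values of 3.7 occupy positions 3–4 → average rank (3+4)/2 = 3.5.
Method 2 values → pooled ranks: 3.5→1.5, 4.3→5, 5.1→7, 3.7→3.5
Mean rank = (1.5 + 5 + 7 + 3.5) / 4 = 4.25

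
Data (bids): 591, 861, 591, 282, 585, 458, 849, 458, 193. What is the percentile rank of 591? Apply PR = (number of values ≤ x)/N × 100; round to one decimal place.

77.8

N = 9.
Strictly below 591: 5. Equal to 591: 2.
PR = 7/9 × 100 = 77.8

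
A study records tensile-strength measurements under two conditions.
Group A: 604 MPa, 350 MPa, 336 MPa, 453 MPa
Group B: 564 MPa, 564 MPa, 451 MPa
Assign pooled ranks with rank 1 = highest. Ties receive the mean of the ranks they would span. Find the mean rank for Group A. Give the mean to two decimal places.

4.50

Sorted (descending): 604, 564, 564, 453, 451, 350, 336
The 2 values of 564 occupy positions 2–3 → average rank (2+3)/2 = 2.5.
Group A values → pooled ranks: 604→1, 350→6, 336→7, 453→4
Mean rank = (1 + 6 + 7 + 4) / 4 = 4.50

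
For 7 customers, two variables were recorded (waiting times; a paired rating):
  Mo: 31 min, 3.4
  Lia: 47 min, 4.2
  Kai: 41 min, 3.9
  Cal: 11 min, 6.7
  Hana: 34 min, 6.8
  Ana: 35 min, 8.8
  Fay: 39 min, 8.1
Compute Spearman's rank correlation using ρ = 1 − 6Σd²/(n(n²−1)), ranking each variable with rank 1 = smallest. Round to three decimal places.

Ranks of variable 1: 2, 7, 6, 1, 3, 4, 5
Ranks of variable 2: 1, 3, 2, 4, 5, 7, 6
d = r₁ − r₂: 1, 4, 4, -3, -2, -3, -1
d²: 1, 16, 16, 9, 4, 9, 1; Σd² = 56
ρ = 1 − 6·56/(7·48) = 1 − 336/336 = 0.000

0.000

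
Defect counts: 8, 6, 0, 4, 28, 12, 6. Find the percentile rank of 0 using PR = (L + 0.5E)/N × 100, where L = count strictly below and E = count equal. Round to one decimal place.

7.1

N = 7.
Strictly below 0: 0. Equal to 0: 1.
PR = (0 + 0.5·1)/7 × 100 = 7.1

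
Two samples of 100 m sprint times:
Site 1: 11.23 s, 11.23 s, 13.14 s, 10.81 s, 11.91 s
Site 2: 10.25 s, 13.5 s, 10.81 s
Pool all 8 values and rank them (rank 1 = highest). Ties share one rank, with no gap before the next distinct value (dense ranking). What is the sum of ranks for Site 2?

Sorted (descending): 13.5, 13.14, 11.91, 11.23, 11.23, 10.81, 10.81, 10.25
The 2 values of 11.23 share dense rank 4.
The 2 values of 10.81 share dense rank 5.
Remaining distinct values take the next consecutive integers.
Site 2 values → pooled ranks: 10.25→6, 13.5→1, 10.81→5
Rank sum = 6 + 1 + 5 = 12

12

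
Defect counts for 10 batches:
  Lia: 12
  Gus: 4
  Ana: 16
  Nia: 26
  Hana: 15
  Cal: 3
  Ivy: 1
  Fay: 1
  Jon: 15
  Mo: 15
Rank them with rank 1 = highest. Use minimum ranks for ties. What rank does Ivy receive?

Sorted (descending): 26, 16, 15, 15, 15, 12, 4, 3, 1, 1
The 3 values of 15 occupy positions 3–5 → each gets rank 3.
The 2 values of 1 occupy positions 9–10 → each gets rank 9.
Ivy has value 1 → rank 9.

9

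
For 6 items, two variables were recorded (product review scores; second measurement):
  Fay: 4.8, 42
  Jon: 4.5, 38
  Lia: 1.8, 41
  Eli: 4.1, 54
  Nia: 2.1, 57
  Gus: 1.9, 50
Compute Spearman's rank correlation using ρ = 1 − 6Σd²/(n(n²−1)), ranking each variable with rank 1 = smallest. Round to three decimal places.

Ranks of variable 1: 6, 5, 1, 4, 3, 2
Ranks of variable 2: 3, 1, 2, 5, 6, 4
d = r₁ − r₂: 3, 4, -1, -1, -3, -2
d²: 9, 16, 1, 1, 9, 4; Σd² = 40
ρ = 1 − 6·40/(6·35) = 1 − 240/210 = -0.143

-0.143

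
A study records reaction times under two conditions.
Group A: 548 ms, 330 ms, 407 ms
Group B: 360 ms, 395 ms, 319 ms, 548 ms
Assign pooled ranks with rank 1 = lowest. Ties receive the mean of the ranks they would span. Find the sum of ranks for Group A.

13.5

Sorted (ascending): 319, 330, 360, 395, 407, 548, 548
The 2 values of 548 occupy positions 6–7 → average rank (6+7)/2 = 6.5.
Group A values → pooled ranks: 548→6.5, 330→2, 407→5
Rank sum = 6.5 + 2 + 5 = 13.5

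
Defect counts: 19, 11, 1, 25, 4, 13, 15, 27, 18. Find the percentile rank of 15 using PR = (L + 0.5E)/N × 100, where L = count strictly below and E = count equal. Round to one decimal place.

N = 9.
Strictly below 15: 4. Equal to 15: 1.
PR = (4 + 0.5·1)/9 × 100 = 50.0

50.0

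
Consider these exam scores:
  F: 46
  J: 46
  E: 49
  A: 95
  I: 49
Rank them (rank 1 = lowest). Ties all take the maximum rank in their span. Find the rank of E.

4

Sorted (ascending): 46, 46, 49, 49, 95
The 2 values of 46 occupy positions 1–2 → each gets rank 2.
The 2 values of 49 occupy positions 3–4 → each gets rank 4.
E has value 49 → rank 4.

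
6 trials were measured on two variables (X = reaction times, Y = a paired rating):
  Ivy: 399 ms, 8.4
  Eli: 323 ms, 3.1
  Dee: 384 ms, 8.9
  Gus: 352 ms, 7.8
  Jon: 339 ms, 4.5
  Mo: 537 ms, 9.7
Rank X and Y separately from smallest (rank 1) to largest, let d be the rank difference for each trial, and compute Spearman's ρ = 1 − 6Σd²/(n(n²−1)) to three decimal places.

0.943

Ranks of variable 1: 5, 1, 4, 3, 2, 6
Ranks of variable 2: 4, 1, 5, 3, 2, 6
d = r₁ − r₂: 1, 0, -1, 0, 0, 0
d²: 1, 0, 1, 0, 0, 0; Σd² = 2
ρ = 1 − 6·2/(6·35) = 1 − 12/210 = 0.943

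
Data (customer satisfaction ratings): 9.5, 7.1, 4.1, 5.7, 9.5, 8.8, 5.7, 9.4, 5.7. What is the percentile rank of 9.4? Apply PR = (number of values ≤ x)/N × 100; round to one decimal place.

77.8

N = 9.
Strictly below 9.4: 6. Equal to 9.4: 1.
PR = 7/9 × 100 = 77.8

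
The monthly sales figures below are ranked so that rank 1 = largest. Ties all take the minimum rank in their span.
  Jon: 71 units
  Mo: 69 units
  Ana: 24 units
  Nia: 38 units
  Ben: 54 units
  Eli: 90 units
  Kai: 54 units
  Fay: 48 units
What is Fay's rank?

6

Sorted (descending): 90, 71, 69, 54, 54, 48, 38, 24
The 2 values of 54 occupy positions 4–5 → each gets rank 4.
Fay has value 48 units → rank 6.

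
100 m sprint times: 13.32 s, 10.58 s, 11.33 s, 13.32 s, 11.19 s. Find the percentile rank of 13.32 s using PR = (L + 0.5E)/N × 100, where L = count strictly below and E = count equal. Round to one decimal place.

80.0

N = 5.
Strictly below 13.32: 3. Equal to 13.32: 2.
PR = (3 + 0.5·2)/5 × 100 = 80.0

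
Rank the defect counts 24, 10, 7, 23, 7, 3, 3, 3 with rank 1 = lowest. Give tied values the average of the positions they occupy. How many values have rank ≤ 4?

3

Sorted (ascending): 3, 3, 3, 7, 7, 10, 23, 24
The 3 values of 3 occupy positions 1–3 → average rank 2.
The 2 values of 7 occupy positions 4–5 → average rank (4+5)/2 = 4.5.
Ranks ≤ 4: {2, 2, 2} → 3 values.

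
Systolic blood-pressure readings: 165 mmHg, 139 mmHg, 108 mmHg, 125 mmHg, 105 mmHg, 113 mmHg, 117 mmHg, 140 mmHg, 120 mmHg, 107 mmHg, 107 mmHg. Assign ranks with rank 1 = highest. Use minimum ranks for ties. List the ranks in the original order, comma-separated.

Sorted (descending): 165, 140, 139, 125, 120, 117, 113, 108, 107, 107, 105
The 2 values of 107 occupy positions 9–10 → each gets rank 9.

1, 3, 8, 4, 11, 7, 6, 2, 5, 9, 9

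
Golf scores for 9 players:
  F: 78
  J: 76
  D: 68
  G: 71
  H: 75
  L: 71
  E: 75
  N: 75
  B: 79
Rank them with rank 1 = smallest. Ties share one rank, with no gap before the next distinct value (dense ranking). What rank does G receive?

Sorted (ascending): 68, 71, 71, 75, 75, 75, 76, 78, 79
The 2 values of 71 share dense rank 2.
The 3 values of 75 share dense rank 3.
Remaining distinct values take the next consecutive integers.
G has value 71 → rank 2.

2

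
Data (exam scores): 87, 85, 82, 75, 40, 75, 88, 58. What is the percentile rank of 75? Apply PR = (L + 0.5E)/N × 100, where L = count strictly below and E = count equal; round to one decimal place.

37.5

N = 8.
Strictly below 75: 2. Equal to 75: 2.
PR = (2 + 0.5·2)/8 × 100 = 37.5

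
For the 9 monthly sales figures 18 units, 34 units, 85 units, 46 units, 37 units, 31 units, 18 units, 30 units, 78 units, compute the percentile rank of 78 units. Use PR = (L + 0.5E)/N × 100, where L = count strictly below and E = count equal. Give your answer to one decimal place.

83.3

N = 9.
Strictly below 78: 7. Equal to 78: 1.
PR = (7 + 0.5·1)/9 × 100 = 83.3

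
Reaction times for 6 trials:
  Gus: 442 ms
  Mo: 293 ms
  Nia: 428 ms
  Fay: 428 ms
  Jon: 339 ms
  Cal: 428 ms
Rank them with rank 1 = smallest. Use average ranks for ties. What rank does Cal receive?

4

Sorted (ascending): 293, 339, 428, 428, 428, 442
The 3 values of 428 occupy positions 3–5 → average rank 4.
Cal has value 428 ms → rank 4.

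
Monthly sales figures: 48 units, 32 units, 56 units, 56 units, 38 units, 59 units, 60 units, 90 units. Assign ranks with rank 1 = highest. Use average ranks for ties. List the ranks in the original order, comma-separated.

6, 8, 4.5, 4.5, 7, 3, 2, 1

Sorted (descending): 90, 60, 59, 56, 56, 48, 38, 32
The 2 values of 56 occupy positions 4–5 → average rank (4+5)/2 = 4.5.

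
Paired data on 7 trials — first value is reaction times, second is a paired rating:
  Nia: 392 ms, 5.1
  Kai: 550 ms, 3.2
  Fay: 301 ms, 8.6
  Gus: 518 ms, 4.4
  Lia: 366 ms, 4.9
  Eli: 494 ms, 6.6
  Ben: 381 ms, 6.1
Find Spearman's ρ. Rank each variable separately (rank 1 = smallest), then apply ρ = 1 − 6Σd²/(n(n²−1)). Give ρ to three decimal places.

Ranks of variable 1: 4, 7, 1, 6, 2, 5, 3
Ranks of variable 2: 4, 1, 7, 2, 3, 6, 5
d = r₁ − r₂: 0, 6, -6, 4, -1, -1, -2
d²: 0, 36, 36, 16, 1, 1, 4; Σd² = 94
ρ = 1 − 6·94/(7·48) = 1 − 564/336 = -0.679

-0.679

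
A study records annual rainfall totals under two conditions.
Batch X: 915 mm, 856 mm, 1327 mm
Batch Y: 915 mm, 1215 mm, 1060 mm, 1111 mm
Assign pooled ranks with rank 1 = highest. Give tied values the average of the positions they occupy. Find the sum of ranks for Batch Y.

14.5

Sorted (descending): 1327, 1215, 1111, 1060, 915, 915, 856
The 2 values of 915 occupy positions 5–6 → average rank (5+6)/2 = 5.5.
Batch Y values → pooled ranks: 915→5.5, 1215→2, 1060→4, 1111→3
Rank sum = 5.5 + 2 + 4 + 3 = 14.5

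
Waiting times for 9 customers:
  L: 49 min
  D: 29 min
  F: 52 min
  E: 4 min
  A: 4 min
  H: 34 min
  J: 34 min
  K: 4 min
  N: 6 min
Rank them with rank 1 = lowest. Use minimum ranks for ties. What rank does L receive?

8

Sorted (ascending): 4, 4, 4, 6, 29, 34, 34, 49, 52
The 3 values of 4 occupy positions 1–3 → each gets rank 1.
The 2 values of 34 occupy positions 6–7 → each gets rank 6.
L has value 49 min → rank 8.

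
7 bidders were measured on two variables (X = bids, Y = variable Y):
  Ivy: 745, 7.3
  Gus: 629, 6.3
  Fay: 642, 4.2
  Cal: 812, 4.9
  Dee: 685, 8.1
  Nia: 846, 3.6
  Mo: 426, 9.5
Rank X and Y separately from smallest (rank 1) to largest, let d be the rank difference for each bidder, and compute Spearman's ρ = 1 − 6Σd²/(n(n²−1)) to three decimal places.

-0.607

Ranks of variable 1: 5, 2, 3, 6, 4, 7, 1
Ranks of variable 2: 5, 4, 2, 3, 6, 1, 7
d = r₁ − r₂: 0, -2, 1, 3, -2, 6, -6
d²: 0, 4, 1, 9, 4, 36, 36; Σd² = 90
ρ = 1 − 6·90/(7·48) = 1 − 540/336 = -0.607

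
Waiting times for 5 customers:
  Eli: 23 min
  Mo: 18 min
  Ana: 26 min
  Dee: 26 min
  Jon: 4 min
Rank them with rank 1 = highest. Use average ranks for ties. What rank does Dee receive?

1.5

Sorted (descending): 26, 26, 23, 18, 4
The 2 values of 26 occupy positions 1–2 → average rank (1+2)/2 = 1.5.
Dee has value 26 min → rank 1.5.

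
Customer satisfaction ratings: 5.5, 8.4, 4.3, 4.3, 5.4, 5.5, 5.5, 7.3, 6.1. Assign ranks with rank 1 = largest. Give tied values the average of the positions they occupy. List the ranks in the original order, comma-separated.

5, 1, 8.5, 8.5, 7, 5, 5, 2, 3

Sorted (descending): 8.4, 7.3, 6.1, 5.5, 5.5, 5.5, 5.4, 4.3, 4.3
The 3 values of 5.5 occupy positions 4–6 → average rank 5.
The 2 values of 4.3 occupy positions 8–9 → average rank (8+9)/2 = 8.5.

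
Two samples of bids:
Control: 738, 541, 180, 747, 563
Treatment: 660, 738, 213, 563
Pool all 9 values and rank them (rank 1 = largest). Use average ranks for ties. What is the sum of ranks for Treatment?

Sorted (descending): 747, 738, 738, 660, 563, 563, 541, 213, 180
The 2 values of 738 occupy positions 2–3 → average rank (2+3)/2 = 2.5.
The 2 values of 563 occupy positions 5–6 → average rank (5+6)/2 = 5.5.
Treatment values → pooled ranks: 660→4, 738→2.5, 213→8, 563→5.5
Rank sum = 4 + 2.5 + 8 + 5.5 = 20

20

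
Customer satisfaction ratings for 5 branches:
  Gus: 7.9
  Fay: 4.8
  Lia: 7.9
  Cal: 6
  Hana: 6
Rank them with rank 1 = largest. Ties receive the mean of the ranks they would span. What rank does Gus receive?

Sorted (descending): 7.9, 7.9, 6, 6, 4.8
The 2 values of 7.9 occupy positions 1–2 → average rank (1+2)/2 = 1.5.
The 2 values of 6 occupy positions 3–4 → average rank (3+4)/2 = 3.5.
Gus has value 7.9 → rank 1.5.

1.5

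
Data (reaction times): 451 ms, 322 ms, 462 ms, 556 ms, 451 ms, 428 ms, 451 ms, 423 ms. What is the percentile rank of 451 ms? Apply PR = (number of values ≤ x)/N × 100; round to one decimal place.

75.0

N = 8.
Strictly below 451: 3. Equal to 451: 3.
PR = 6/8 × 100 = 75.0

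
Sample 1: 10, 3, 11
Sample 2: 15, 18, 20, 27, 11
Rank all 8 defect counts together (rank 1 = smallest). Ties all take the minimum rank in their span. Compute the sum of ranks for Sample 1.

Sorted (ascending): 3, 10, 11, 11, 15, 18, 20, 27
The 2 values of 11 occupy positions 3–4 → each gets rank 3.
Sample 1 values → pooled ranks: 10→2, 3→1, 11→3
Rank sum = 2 + 1 + 3 = 6

6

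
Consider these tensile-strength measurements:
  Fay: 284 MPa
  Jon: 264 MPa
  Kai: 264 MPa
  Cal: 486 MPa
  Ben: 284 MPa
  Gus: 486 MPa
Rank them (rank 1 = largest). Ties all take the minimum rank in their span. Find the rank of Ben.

3

Sorted (descending): 486, 486, 284, 284, 264, 264
The 2 values of 486 occupy positions 1–2 → each gets rank 1.
The 2 values of 284 occupy positions 3–4 → each gets rank 3.
The 2 values of 264 occupy positions 5–6 → each gets rank 5.
Ben has value 284 MPa → rank 3.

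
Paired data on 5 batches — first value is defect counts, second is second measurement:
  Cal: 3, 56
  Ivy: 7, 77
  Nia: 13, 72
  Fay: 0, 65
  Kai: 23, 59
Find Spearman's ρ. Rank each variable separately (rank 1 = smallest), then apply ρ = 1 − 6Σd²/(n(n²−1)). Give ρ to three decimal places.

Ranks of variable 1: 2, 3, 4, 1, 5
Ranks of variable 2: 1, 5, 4, 3, 2
d = r₁ − r₂: 1, -2, 0, -2, 3
d²: 1, 4, 0, 4, 9; Σd² = 18
ρ = 1 − 6·18/(5·24) = 1 − 108/120 = 0.100

0.100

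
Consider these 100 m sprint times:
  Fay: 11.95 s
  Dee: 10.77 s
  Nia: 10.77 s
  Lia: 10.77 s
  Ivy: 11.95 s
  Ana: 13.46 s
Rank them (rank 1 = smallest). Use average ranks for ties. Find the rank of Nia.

Sorted (ascending): 10.77, 10.77, 10.77, 11.95, 11.95, 13.46
The 3 values of 10.77 occupy positions 1–3 → average rank 2.
The 2 values of 11.95 occupy positions 4–5 → average rank (4+5)/2 = 4.5.
Nia has value 10.77 s → rank 2.

2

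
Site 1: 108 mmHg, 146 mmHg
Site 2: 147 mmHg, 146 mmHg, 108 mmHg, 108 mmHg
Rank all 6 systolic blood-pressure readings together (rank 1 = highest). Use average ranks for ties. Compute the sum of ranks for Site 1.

7.5

Sorted (descending): 147, 146, 146, 108, 108, 108
The 2 values of 146 occupy positions 2–3 → average rank (2+3)/2 = 2.5.
The 3 values of 108 occupy positions 4–6 → average rank 5.
Site 1 values → pooled ranks: 108→5, 146→2.5
Rank sum = 5 + 2.5 = 7.5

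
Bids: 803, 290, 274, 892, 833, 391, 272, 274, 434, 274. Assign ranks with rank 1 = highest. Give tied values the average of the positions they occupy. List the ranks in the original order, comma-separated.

3, 6, 8, 1, 2, 5, 10, 8, 4, 8

Sorted (descending): 892, 833, 803, 434, 391, 290, 274, 274, 274, 272
The 3 values of 274 occupy positions 7–9 → average rank 8.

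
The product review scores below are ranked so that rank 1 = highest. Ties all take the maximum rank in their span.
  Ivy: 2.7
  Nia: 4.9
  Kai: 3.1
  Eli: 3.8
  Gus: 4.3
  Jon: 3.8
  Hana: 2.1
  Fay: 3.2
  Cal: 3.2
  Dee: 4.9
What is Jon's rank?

5

Sorted (descending): 4.9, 4.9, 4.3, 3.8, 3.8, 3.2, 3.2, 3.1, 2.7, 2.1
The 2 values of 4.9 occupy positions 1–2 → each gets rank 2.
The 2 values of 3.8 occupy positions 4–5 → each gets rank 5.
The 2 values of 3.2 occupy positions 6–7 → each gets rank 7.
Jon has value 3.8 → rank 5.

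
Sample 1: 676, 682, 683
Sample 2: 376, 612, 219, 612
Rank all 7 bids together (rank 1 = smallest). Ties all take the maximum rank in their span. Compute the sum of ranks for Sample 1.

Sorted (ascending): 219, 376, 612, 612, 676, 682, 683
The 2 values of 612 occupy positions 3–4 → each gets rank 4.
Sample 1 values → pooled ranks: 676→5, 682→6, 683→7
Rank sum = 5 + 6 + 7 = 18

18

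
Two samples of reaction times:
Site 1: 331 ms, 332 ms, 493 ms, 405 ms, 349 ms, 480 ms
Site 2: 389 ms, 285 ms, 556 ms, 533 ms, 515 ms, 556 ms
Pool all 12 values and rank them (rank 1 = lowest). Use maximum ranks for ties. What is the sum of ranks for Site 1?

Sorted (ascending): 285, 331, 332, 349, 389, 405, 480, 493, 515, 533, 556, 556
The 2 values of 556 occupy positions 11–12 → each gets rank 12.
Site 1 values → pooled ranks: 331→2, 332→3, 493→8, 405→6, 349→4, 480→7
Rank sum = 2 + 3 + 8 + 6 + 4 + 7 = 30

30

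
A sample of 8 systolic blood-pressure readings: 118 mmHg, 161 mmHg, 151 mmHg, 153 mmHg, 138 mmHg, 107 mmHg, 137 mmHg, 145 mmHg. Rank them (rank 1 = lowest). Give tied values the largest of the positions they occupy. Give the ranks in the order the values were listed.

Sorted (ascending): 107, 118, 137, 138, 145, 151, 153, 161
No ties — each value takes its position as its rank.

2, 8, 6, 7, 4, 1, 3, 5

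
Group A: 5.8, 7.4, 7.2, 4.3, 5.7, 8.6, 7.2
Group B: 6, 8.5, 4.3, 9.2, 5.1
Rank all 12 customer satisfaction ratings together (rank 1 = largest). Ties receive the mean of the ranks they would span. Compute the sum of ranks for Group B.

32.5

Sorted (descending): 9.2, 8.6, 8.5, 7.4, 7.2, 7.2, 6, 5.8, 5.7, 5.1, 4.3, 4.3
The 2 values of 7.2 occupy positions 5–6 → average rank (5+6)/2 = 5.5.
The 2 values of 4.3 occupy positions 11–12 → average rank (11+12)/2 = 11.5.
Group B values → pooled ranks: 6→7, 8.5→3, 4.3→11.5, 9.2→1, 5.1→10
Rank sum = 7 + 3 + 11.5 + 1 + 10 = 32.5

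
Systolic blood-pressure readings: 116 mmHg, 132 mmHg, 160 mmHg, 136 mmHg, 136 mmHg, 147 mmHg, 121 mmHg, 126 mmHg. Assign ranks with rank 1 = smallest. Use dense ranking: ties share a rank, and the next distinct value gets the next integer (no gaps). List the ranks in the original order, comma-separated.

Sorted (ascending): 116, 121, 126, 132, 136, 136, 147, 160
The 2 values of 136 share dense rank 5.
Remaining distinct values take the next consecutive integers.

1, 4, 7, 5, 5, 6, 2, 3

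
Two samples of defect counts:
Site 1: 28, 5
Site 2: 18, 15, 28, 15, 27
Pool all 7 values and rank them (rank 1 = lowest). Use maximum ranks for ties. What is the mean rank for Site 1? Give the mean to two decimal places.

Sorted (ascending): 5, 15, 15, 18, 27, 28, 28
The 2 values of 15 occupy positions 2–3 → each gets rank 3.
The 2 values of 28 occupy positions 6–7 → each gets rank 7.
Site 1 values → pooled ranks: 28→7, 5→1
Mean rank = (7 + 1) / 2 = 4.00

4.00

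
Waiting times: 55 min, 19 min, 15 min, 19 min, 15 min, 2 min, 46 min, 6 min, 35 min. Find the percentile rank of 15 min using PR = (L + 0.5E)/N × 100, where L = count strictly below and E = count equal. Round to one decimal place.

N = 9.
Strictly below 15: 2. Equal to 15: 2.
PR = (2 + 0.5·2)/9 × 100 = 33.3

33.3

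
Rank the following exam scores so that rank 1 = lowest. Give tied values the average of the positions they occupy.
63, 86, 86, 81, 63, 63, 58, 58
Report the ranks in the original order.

4, 7.5, 7.5, 6, 4, 4, 1.5, 1.5

Sorted (ascending): 58, 58, 63, 63, 63, 81, 86, 86
The 2 values of 58 occupy positions 1–2 → average rank (1+2)/2 = 1.5.
The 3 values of 63 occupy positions 3–5 → average rank 4.
The 2 values of 86 occupy positions 7–8 → average rank (7+8)/2 = 7.5.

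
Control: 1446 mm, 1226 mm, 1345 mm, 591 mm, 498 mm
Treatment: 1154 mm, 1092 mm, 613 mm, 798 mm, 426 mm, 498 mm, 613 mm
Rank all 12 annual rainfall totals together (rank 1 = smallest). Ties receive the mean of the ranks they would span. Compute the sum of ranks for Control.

Sorted (ascending): 426, 498, 498, 591, 613, 613, 798, 1092, 1154, 1226, 1345, 1446
The 2 values of 498 occupy positions 2–3 → average rank (2+3)/2 = 2.5.
The 2 values of 613 occupy positions 5–6 → average rank (5+6)/2 = 5.5.
Control values → pooled ranks: 1446→12, 1226→10, 1345→11, 591→4, 498→2.5
Rank sum = 12 + 10 + 11 + 4 + 2.5 = 39.5

39.5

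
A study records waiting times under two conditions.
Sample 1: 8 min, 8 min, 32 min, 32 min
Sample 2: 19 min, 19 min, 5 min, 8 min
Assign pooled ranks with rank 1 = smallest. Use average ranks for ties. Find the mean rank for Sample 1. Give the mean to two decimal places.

5.25

Sorted (ascending): 5, 8, 8, 8, 19, 19, 32, 32
The 3 values of 8 occupy positions 2–4 → average rank 3.
The 2 values of 19 occupy positions 5–6 → average rank (5+6)/2 = 5.5.
The 2 values of 32 occupy positions 7–8 → average rank (7+8)/2 = 7.5.
Sample 1 values → pooled ranks: 8→3, 8→3, 32→7.5, 32→7.5
Mean rank = (3 + 3 + 7.5 + 7.5) / 4 = 5.25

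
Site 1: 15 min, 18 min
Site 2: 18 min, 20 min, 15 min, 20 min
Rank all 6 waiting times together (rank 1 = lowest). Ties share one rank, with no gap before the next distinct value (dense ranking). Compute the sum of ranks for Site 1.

3

Sorted (ascending): 15, 15, 18, 18, 20, 20
The 2 values of 15 share dense rank 1.
The 2 values of 18 share dense rank 2.
The 2 values of 20 share dense rank 3.
Site 1 values → pooled ranks: 15→1, 18→2
Rank sum = 1 + 2 = 3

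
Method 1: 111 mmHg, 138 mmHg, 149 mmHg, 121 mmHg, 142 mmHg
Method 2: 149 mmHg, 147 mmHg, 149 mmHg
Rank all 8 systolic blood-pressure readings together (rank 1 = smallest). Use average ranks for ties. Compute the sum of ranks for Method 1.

17

Sorted (ascending): 111, 121, 138, 142, 147, 149, 149, 149
The 3 values of 149 occupy positions 6–8 → average rank 7.
Method 1 values → pooled ranks: 111→1, 138→3, 149→7, 121→2, 142→4
Rank sum = 1 + 3 + 7 + 2 + 4 = 17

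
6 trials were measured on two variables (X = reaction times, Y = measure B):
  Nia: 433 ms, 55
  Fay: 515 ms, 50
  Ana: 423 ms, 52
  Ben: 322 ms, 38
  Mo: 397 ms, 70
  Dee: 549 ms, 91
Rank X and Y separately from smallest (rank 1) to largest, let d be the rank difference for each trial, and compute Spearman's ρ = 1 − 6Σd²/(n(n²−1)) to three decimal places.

Ranks of variable 1: 4, 5, 3, 1, 2, 6
Ranks of variable 2: 4, 2, 3, 1, 5, 6
d = r₁ − r₂: 0, 3, 0, 0, -3, 0
d²: 0, 9, 0, 0, 9, 0; Σd² = 18
ρ = 1 − 6·18/(6·35) = 1 − 108/210 = 0.486

0.486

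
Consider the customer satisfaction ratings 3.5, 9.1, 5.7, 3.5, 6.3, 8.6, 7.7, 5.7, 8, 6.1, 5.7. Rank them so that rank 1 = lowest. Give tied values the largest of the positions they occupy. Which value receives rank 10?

8.6

Sorted (ascending): 3.5, 3.5, 5.7, 5.7, 5.7, 6.1, 6.3, 7.7, 8, 8.6, 9.1
The 2 values of 3.5 occupy positions 1–2 → each gets rank 2.
The 3 values of 5.7 occupy positions 3–5 → each gets rank 5.
Rank 10 → value 8.6.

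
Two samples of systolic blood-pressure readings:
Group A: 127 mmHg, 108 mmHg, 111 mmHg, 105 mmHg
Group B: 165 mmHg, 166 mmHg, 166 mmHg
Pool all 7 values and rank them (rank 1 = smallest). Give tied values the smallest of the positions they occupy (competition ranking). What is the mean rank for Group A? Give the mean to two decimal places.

Sorted (ascending): 105, 108, 111, 127, 165, 166, 166
The 2 values of 166 occupy positions 6–7 → each gets rank 6.
Group A values → pooled ranks: 127→4, 108→2, 111→3, 105→1
Mean rank = (4 + 2 + 3 + 1) / 4 = 2.50

2.50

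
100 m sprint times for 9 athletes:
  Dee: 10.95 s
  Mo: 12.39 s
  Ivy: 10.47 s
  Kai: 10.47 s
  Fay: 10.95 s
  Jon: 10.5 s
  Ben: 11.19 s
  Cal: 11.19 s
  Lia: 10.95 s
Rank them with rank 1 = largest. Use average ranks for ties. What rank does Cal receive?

Sorted (descending): 12.39, 11.19, 11.19, 10.95, 10.95, 10.95, 10.5, 10.47, 10.47
The 2 values of 11.19 occupy positions 2–3 → average rank (2+3)/2 = 2.5.
The 3 values of 10.95 occupy positions 4–6 → average rank 5.
The 2 values of 10.47 occupy positions 8–9 → average rank (8+9)/2 = 8.5.
Cal has value 11.19 s → rank 2.5.

2.5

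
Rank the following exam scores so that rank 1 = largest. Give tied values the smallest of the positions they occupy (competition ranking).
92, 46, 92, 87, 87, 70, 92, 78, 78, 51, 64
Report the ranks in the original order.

1, 11, 1, 4, 4, 8, 1, 6, 6, 10, 9

Sorted (descending): 92, 92, 92, 87, 87, 78, 78, 70, 64, 51, 46
The 3 values of 92 occupy positions 1–3 → each gets rank 1.
The 2 values of 87 occupy positions 4–5 → each gets rank 4.
The 2 values of 78 occupy positions 6–7 → each gets rank 6.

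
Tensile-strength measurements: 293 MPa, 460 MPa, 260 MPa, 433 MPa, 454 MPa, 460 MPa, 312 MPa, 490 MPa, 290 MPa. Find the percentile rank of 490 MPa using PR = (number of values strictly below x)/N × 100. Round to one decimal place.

N = 9.
Strictly below 490: 8. Equal to 490: 1.
PR = 8/9 × 100 = 88.9

88.9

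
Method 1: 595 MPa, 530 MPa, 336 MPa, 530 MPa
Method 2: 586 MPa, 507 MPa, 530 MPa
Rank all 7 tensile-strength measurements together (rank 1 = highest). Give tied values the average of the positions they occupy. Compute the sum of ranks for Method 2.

12

Sorted (descending): 595, 586, 530, 530, 530, 507, 336
The 3 values of 530 occupy positions 3–5 → average rank 4.
Method 2 values → pooled ranks: 586→2, 507→6, 530→4
Rank sum = 2 + 6 + 4 = 12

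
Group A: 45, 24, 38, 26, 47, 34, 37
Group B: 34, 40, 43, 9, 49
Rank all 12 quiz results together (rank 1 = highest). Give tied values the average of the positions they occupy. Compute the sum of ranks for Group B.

30.5

Sorted (descending): 49, 47, 45, 43, 40, 38, 37, 34, 34, 26, 24, 9
The 2 values of 34 occupy positions 8–9 → average rank (8+9)/2 = 8.5.
Group B values → pooled ranks: 34→8.5, 40→5, 43→4, 9→12, 49→1
Rank sum = 8.5 + 5 + 4 + 12 + 1 = 30.5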